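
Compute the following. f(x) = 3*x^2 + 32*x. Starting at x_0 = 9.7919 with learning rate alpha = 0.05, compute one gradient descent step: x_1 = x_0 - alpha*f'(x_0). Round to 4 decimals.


We compute the gradient at x_0 and apply the update.
f'(x) = 6*x + 32
f'(9.7919) = 6*9.7919 + 32 = 90.7514
x_1 = 9.7919 - 0.05*90.7514 = 5.2543


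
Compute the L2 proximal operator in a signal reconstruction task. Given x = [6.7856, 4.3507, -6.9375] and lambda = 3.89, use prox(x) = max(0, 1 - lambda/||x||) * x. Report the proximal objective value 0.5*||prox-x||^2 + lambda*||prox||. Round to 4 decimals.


Step 1: Compute ||x||.
||x|| = 10.6349
Step 2: Compute scaling factor.
scale = max(0, 1 - 3.89/10.6349) = 0.6342
Step 3: prox(x) = [4.3036, 2.7593, -4.3999]
||prox(x)|| = 6.7449
Step 4: Proximal objective.
0.5*||prox-x||^2 = 7.5661
lambda*||prox|| = 26.2377
Total = 33.8039


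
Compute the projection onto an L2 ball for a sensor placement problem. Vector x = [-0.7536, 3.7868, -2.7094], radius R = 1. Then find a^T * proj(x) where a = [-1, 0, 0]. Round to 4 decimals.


Step 1: Compute ||x|| (intermediates to 6 decimals).
||x|| = sqrt((-0.7536)^2 + 3.7868^2 + (-2.7094)^2) = 4.716844
Step 2: Project.
Since ||x|| > R, scale = R/||x|| = 1/4.716844 = 0.212006, proj(x) = scale * x
proj(x) = [-0.159768, 0.802824, -0.574409]
Step 3: Dot product.
a^T * proj(x) = -1*(-0.159768) + 0*0.802824 + 0*(-0.574409) = 0.1598


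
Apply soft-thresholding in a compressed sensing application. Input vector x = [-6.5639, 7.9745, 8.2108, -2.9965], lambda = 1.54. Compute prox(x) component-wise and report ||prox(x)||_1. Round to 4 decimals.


Soft-thresholding with lambda = 1.54:
prox(-6.5639) = sign(-6.5639)*max(|-6.5639| - 1.54, 0) = -5.0239
prox(7.9745) = sign(7.9745)*max(|7.9745| - 1.54, 0) = 6.4345
prox(8.2108) = sign(8.2108)*max(|8.2108| - 1.54, 0) = 6.6708
prox(-2.9965) = sign(-2.9965)*max(|-2.9965| - 1.54, 0) = -1.4565
prox(x) = [-5.0239, 6.4345, 6.6708, -1.4565]
||prox(x)||_1 = 5.0239 + 6.4345 + 6.6708 + 1.4565 = 19.5857


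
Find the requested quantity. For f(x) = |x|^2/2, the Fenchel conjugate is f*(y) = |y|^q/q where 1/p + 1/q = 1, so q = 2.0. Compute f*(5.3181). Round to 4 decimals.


The conjugate exponent q satisfies 1/p + 1/q = 1.
p = 2, so q = 2/(2 - 1) = 2.0
|y|^q = 5.3181^2.0 = 28.2822
f*(5.3181) = 28.2822 / 2.0 = 14.1411


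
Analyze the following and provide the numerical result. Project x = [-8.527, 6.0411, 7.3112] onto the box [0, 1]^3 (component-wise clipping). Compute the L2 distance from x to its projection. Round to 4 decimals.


Project each component onto [0, 1].
clip(-8.527) = 0.0, clip(6.0411) = 1.0, clip(7.3112) = 1.0
Projection = [0.0, 1.0, 1.0]
Squared diffs: [72.7097, 25.4127, 39.8312]
Distance = sqrt(137.9536) = 11.7454


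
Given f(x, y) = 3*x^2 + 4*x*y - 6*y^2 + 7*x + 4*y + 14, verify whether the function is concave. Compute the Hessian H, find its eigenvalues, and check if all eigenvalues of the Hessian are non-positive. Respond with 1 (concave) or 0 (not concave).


The Hessian of f(x,y) = 3*x^2 + 4*x*y - 6*y^2 + 7*x + 4*y + 14 is:
H = [[6, 4], [4, -12]]
Trace = 6 - 12 = -6
Determinant = 6*-12 - (4)^2 = -88
Discriminant = (-6)^2 - 4*-88 = 388.0
Eigenvalues: lambda_1 = -12.8489, lambda_2 = 6.8489
The function is not concave.

0


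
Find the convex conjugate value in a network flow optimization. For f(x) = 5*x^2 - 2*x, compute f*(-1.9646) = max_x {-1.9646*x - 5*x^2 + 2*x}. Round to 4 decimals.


f*(y) = sup_x {y*x - a*x^2 - b*x} = sup_x {(y-b)*x - a*x^2}
FOC: (y - b) - 2a*x = 0 => x* = (y - b)/(2a)
x* = (-1.9646 + 2)/(2*5) = 0.0035
f*(-1.9646) = (y-b)^2/(4a) = (-1.9646 + 2)^2/(4*5)
= 0.0013/20 = 0.0001


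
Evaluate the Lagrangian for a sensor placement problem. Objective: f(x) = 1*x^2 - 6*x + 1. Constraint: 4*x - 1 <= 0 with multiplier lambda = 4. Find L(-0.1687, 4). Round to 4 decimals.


Step 1: Evaluate f(x).
f(-0.1687) = 1*(-0.1687)^2 - 6*(-0.1687) + 1 = 2.0407
Step 2: Evaluate g(x).
g(-0.1687) = 4*-0.1687 - 1 = -1.6748
Step 3: Compute Lagrangian.
L = 2.0407 + 4*-1.6748 = -4.6585


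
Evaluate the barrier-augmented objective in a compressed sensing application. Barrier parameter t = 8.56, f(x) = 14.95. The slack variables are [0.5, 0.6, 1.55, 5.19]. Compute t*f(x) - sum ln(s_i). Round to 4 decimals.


Step 1: Compute log-barrier.
ln values: [-0.6931, -0.5108, 0.4383, 1.6467]
phi = -(-0.6931 - 0.5108 + 0.4383 + 1.6467) = -0.881
Step 2: Compute augmented objective.
t*f(x) = 8.56*14.95 = 127.972
Total = 127.972 - 0.881 = 127.091


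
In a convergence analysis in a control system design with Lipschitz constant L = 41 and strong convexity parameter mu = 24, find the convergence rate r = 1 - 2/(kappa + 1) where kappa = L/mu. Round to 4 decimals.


Step 1: Compute the condition number.
kappa = L/mu = 41/24 = 1.7083
Step 2: Compute the convergence rate.
r = 1 - 2/(kappa + 1) = 1 - 2*mu/(L + mu) = (L - mu)/(L + mu) = 17/65 = 0.2615


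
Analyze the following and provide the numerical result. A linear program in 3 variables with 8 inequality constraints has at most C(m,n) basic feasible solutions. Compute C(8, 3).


Each vertex corresponds to some choice of n active constraints out of m, so the number of vertices is at most C(m, n) = m! / (n!(m-n)!).
m = 8, n = 3
Numerator: 8 * 7 * 6
Denominator: 3! = 6
C(8, 3) = 56


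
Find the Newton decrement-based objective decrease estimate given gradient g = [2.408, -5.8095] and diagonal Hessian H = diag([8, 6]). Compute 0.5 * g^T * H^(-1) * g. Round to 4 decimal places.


Step 1: H is diagonal, so H^(-1) * g = [0.301, -0.9683].
Step 2: g^T H^(-1) g = sum_i g_i^2 / H_ii
  = (2.408)^2/8 + (-5.8095)^2/6
  = 0.7248 + 5.625 = 6.3499
Step 3: Objective decrease = 0.5 * g^T H^(-1) g = 3.1749


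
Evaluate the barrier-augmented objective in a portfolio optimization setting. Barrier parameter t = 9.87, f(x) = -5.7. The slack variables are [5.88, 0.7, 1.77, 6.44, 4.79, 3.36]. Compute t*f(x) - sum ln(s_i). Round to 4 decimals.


Step 1: Compute log-barrier.
ln values: [1.7716, -0.3567, 0.571, 1.8625, 1.5665, 1.2119]
phi = -(1.7716 - 0.3567 + 0.571 + 1.8625 + 1.5665 + 1.2119) = -6.6269
Step 2: Compute augmented objective.
t*f(x) = 9.87*-5.7 = -56.259
Total = -56.259 - 6.6269 = -62.8859


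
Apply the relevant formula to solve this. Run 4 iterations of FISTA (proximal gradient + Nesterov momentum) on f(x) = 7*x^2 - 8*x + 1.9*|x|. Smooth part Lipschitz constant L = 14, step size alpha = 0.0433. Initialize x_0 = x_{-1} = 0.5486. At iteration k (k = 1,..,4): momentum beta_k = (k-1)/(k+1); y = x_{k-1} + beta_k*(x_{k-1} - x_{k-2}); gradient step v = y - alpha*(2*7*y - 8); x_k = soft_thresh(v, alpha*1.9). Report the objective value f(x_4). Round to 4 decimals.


FISTA on f(x) = 7*x^2 - 8*x + 1.9*|x|
L = 14, alpha = 0.0433
Iteration 1: beta = 0.0, y = 0.5486 + 0.0*(0.5486 - 0.5486) = 0.5486
  grad(y) = -0.3196, v = y - alpha*grad = 0.5624
  prox(v) = soft_thresh(0.5624, 0.0823) = 0.4802
Iteration 2: beta = 0.3333, y = 0.4802 + 0.3333*(0.4802 - 0.5486) = 0.4574
  grad(y) = -1.597, v = y - alpha*grad = 0.5265
  prox(v) = soft_thresh(0.5265, 0.0823) = 0.4442
Iteration 3: beta = 0.5, y = 0.4442 + 0.5*(0.4442 - 0.4802) = 0.4263
  grad(y) = -2.0322, v = y - alpha*grad = 0.5143
  prox(v) = soft_thresh(0.5143, 0.0823) = 0.432
Iteration 4: beta = 0.6, y = 0.432 + 0.6*(0.432 - 0.4442) = 0.4247
  grad(y) = -2.0549, v = y - alpha*grad = 0.5136
  prox(v) = soft_thresh(0.5136, 0.0823) = 0.4314
f(x_4) = 7*0.4314^2 - 8*0.4314 + 1.9*|0.4314| = -1.3288


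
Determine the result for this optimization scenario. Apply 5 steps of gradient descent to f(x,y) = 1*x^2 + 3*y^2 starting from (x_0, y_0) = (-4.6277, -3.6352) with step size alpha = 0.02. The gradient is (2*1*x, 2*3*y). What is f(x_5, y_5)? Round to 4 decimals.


Gradient descent on f(x,y) = 1*x^2 + 3*y^2.
Starting point: (-4.6277, -3.6352), alpha = 0.02
Step 1: grad_x = 2*1*-4.6277 = -9.2554, grad_y = 2*3*-3.6352 = -21.8112
  x_1 = -4.6277 - 0.02*-9.2554 = -4.4426
  y_1 = -3.6352 - 0.02*-21.8112 = -3.199
Step 2: grad_x = 2*1*-4.4426 = -8.8852, grad_y = 2*3*-3.199 = -19.1939
  x_2 = -4.4426 - 0.02*-8.8852 = -4.2649
  y_2 = -3.199 - 0.02*-19.1939 = -2.8151
Step 3: grad_x = 2*1*-4.2649 = -8.5298, grad_y = 2*3*-2.8151 = -16.8906
  x_3 = -4.2649 - 0.02*-8.5298 = -4.0943
  y_3 = -2.8151 - 0.02*-16.8906 = -2.4773
Step 4: grad_x = 2*1*-4.0943 = -8.1886, grad_y = 2*3*-2.4773 = -14.8637
  x_4 = -4.0943 - 0.02*-8.1886 = -3.9305
  y_4 = -2.4773 - 0.02*-14.8637 = -2.18
Step 5: grad_x = 2*1*-3.9305 = -7.861, grad_y = 2*3*-2.18 = -13.0801
  x_5 = -3.9305 - 0.02*-7.861 = -3.7733
  y_5 = -2.18 - 0.02*-13.0801 = -1.9184
f(-3.7733, -1.9184) = 1*(-3.7733)^2 + 3*(-1.9184)^2 = 25.2787


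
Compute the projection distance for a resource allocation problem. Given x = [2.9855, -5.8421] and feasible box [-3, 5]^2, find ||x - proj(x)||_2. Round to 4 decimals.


Project each component onto [-3, 5].
clip(2.9855) = 2.9855, clip(-5.8421) = -3.0
Projection = [2.9855, -3.0]
Squared diffs: [0.0, 8.0775]
Distance = sqrt(8.0775) = 2.8421


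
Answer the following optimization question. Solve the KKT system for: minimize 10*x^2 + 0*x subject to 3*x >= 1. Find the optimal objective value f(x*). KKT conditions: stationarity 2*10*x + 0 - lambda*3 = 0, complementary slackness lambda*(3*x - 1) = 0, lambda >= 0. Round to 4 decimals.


Step 1: Try lambda = 0 (constraint inactive).
x_unc = 0/(2*10) = 0.0
Check: 3*0.0 = 0.0 < 1 -- violated!
Step 2: Constraint must be active: 3*x = 1
x* = 1/3 = 0.3333 (rounded; the exact value 1/3 is used below)
lambda = (2*10*(1/3) + 0)/3 = 2.2222
Step 3: Compute optimal value.
f(x*) = 10*(1/3)^2 + 0*(1/3) = 1.1111


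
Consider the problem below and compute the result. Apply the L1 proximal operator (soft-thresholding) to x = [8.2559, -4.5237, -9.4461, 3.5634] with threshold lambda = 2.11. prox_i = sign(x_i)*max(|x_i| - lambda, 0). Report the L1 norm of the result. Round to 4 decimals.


Soft-thresholding with lambda = 2.11:
prox(8.2559) = sign(8.2559)*max(|8.2559| - 2.11, 0) = 6.1459
prox(-4.5237) = sign(-4.5237)*max(|-4.5237| - 2.11, 0) = -2.4137
prox(-9.4461) = sign(-9.4461)*max(|-9.4461| - 2.11, 0) = -7.3361
prox(3.5634) = sign(3.5634)*max(|3.5634| - 2.11, 0) = 1.4534
prox(x) = [6.1459, -2.4137, -7.3361, 1.4534]
||prox(x)||_1 = 6.1459 + 2.4137 + 7.3361 + 1.4534 = 17.3491


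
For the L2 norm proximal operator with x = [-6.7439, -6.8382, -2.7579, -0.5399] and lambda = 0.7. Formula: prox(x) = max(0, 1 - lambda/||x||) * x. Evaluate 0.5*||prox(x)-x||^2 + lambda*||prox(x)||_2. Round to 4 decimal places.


Step 1: Compute ||x||.
||x|| = 10.0069
Step 2: Compute scaling factor.
scale = max(0, 1 - 0.7/10.0069) = 0.93
Step 3: prox(x) = [-6.2722, -6.3599, -2.565, -0.5021]
||prox(x)|| = 9.3069
Step 4: Proximal objective.
0.5*||prox-x||^2 = 0.245
lambda*||prox|| = 6.5148
Total = 6.7599


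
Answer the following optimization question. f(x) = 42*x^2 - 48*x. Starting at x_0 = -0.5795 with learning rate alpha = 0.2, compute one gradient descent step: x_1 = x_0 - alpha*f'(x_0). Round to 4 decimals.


We compute the gradient at x_0 and apply the update.
f'(x) = 84*x - 48
f'(-0.5795) = 84*-0.5795 - 48 = -96.678
x_1 = -0.5795 - 0.2*-96.678 = 18.7561


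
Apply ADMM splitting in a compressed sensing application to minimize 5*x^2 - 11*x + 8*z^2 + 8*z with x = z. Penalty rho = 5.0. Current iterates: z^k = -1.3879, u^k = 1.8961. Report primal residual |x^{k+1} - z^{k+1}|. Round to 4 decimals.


ADMM iteration with rho = 5.0, z^k = -1.3879, u^k = 1.8961
Step 1: x-update.
Minimize 5*x^2 - 11*x + (5.0/2)*(x + 1.3879 + 1.8961)^2
FOC: (2*5 + 5.0)*x = 11 + 5.0*(-1.3879 - 1.8961)
x^{k+1} = -0.3613
Step 2: z-update.
Minimize 8*z^2 + 8*z + (5.0/2)*(-0.3613 - z + 1.8961)^2
FOC: (2*8 + 5.0)*z = -8 + 5.0*(-0.3613 + 1.8961)
z^{k+1} = -0.0155
Step 3: u-update.
u^{k+1} = 1.8961 - 0.3613 + 0.0155 = 1.5503
Step 4: Primal residual = |-0.3613 + 0.0155| = 0.3458


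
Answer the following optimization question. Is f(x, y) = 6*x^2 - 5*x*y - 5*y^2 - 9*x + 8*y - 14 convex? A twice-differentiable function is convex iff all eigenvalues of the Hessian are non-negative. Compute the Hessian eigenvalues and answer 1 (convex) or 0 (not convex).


The Hessian of f(x,y) = 6*x^2 - 5*x*y - 5*y^2 - 9*x + 8*y - 14 is:
H = [[12, -5], [-5, -10]]
Trace = 12 - 10 = 2
Determinant = 12*-10 - (-5)^2 = -145
Discriminant = (2)^2 - 4*-145 = 584.0
Eigenvalues: lambda_1 = -11.083, lambda_2 = 13.083
The function is not convex.

0


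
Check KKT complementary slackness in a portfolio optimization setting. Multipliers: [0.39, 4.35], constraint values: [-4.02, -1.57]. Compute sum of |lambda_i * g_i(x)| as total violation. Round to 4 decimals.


KKT complementary slackness check:
lambda_1 * g_1 = 0.39 * -4.02 = -1.5678
lambda_2 * g_2 = 4.35 * -1.57 = -6.8295
Total violation = 1.5678 + 6.8295 = 8.3973


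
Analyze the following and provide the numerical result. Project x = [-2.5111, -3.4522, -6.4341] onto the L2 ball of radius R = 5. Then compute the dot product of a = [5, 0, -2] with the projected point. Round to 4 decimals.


Step 1: Compute ||x|| (intermediates to 6 decimals).
||x|| = sqrt((-2.5111)^2 + (-3.4522)^2 + (-6.4341)^2) = 7.72146
Step 2: Project.
Since ||x|| > R, scale = R/||x|| = 5/7.72146 = 0.647546, proj(x) = scale * x
proj(x) = [-1.626053, -2.235458, -4.166376]
Step 3: Dot product.
a^T * proj(x) = 5*(-1.626053) + 0*(-2.235458) - 2*(-4.166376) = 0.2025


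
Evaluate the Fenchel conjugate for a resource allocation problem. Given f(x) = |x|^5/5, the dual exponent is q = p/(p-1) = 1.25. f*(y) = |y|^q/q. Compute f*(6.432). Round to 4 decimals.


The conjugate exponent q satisfies 1/p + 1/q = 1.
p = 5, so q = 5/(5 - 1) = 1.25
|y|^q = 6.432^1.25 = 10.2431
f*(6.432) = 10.2431 / 1.25 = 8.1945


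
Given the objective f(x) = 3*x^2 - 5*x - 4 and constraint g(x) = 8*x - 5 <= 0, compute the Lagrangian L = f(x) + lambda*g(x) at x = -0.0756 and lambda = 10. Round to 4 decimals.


Step 1: Evaluate f(x).
f(-0.0756) = 3*(-0.0756)^2 - 5*(-0.0756) - 4 = -3.6049
Step 2: Evaluate g(x).
g(-0.0756) = 8*-0.0756 - 5 = -5.6048
Step 3: Compute Lagrangian.
L = -3.6049 + 10*-5.6048 = -59.6529


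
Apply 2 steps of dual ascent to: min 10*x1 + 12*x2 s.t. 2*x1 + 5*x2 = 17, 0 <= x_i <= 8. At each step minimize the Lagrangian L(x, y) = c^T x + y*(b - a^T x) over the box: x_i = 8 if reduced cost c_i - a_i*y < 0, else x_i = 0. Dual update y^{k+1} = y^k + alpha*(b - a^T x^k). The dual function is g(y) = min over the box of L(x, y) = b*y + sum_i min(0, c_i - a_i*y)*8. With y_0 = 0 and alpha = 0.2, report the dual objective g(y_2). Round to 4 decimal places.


Dual ascent for LP: min 10*x1 + 12*x2, 2*x1 + 5*x2 = 17, 0 <= x_i <= 8
Step 1: y^k = 0.0, reduced costs: (10.0, 12.0)
  x^k = (0.0, 0.0), subgradient = b - a^T x = 17.0
  y^{k+1} = 0.0 + 0.2*17.0 = 3.4
Step 2: y^k = 3.4, reduced costs: (3.2, -5.0)
  x^k = (0.0, 8.0), subgradient = b - a^T x = -23.0
  y^{k+1} = 3.4 + 0.2*-23.0 = -1.2
Dual objective at y_2 = -1.2: reduced costs (12.4, 18.0), box minimizer x = (0.0, 0.0)
g(y_2) = b*y + (c1 - a1*y)*x1 + (c2 - a2*y)*x2 = 17*(-1.2) + 12.4*0.0 + 18.0*0.0 = -20.4 + 0.0 + 0.0 = -20.4


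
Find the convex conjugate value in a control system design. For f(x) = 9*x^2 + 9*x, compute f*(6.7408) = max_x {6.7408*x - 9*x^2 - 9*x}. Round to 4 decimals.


f*(y) = sup_x {y*x - a*x^2 - b*x} = sup_x {(y-b)*x - a*x^2}
FOC: (y - b) - 2a*x = 0 => x* = (y - b)/(2a)
x* = (6.7408 - 9)/(2*9) = -0.1255
f*(6.7408) = (y-b)^2/(4a) = (6.7408 - 9)^2/(4*9)
= 5.104/36 = 0.1418


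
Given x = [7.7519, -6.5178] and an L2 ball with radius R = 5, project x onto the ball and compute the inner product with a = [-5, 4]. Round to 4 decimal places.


Step 1: Compute ||x|| (intermediates to 6 decimals).
||x|| = sqrt(7.7519^2 + (-6.5178)^2) = 10.127866
Step 2: Project.
Since ||x|| > R, scale = R/||x|| = 5/10.127866 = 0.493687, proj(x) = scale * x
proj(x) = [3.827012, -3.217753]
Step 3: Dot product.
a^T * proj(x) = -5*3.827012 + 4*(-3.217753) = -32.0061


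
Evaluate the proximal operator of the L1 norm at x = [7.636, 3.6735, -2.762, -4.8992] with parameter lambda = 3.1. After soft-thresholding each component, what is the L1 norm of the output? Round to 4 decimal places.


Soft-thresholding with lambda = 3.1:
prox(7.636) = sign(7.636)*max(|7.636| - 3.1, 0) = 4.536
prox(3.6735) = sign(3.6735)*max(|3.6735| - 3.1, 0) = 0.5735
prox(-2.762) = sign(-2.762)*max(|-2.762| - 3.1, 0) = 0.0
prox(-4.8992) = sign(-4.8992)*max(|-4.8992| - 3.1, 0) = -1.7992
prox(x) = [4.536, 0.5735, 0.0, -1.7992]
||prox(x)||_1 = 4.536 + 0.5735 + 0.0 + 1.7992 = 6.9087


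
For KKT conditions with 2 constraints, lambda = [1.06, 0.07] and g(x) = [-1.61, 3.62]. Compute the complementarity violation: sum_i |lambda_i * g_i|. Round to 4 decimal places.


KKT complementary slackness check:
lambda_1 * g_1 = 1.06 * -1.61 = -1.7066
lambda_2 * g_2 = 0.07 * 3.62 = 0.2534
Total violation = 1.7066 + 0.2534 = 1.96


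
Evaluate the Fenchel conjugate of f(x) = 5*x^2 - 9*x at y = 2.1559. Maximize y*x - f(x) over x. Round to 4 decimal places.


f*(y) = sup_x {y*x - a*x^2 - b*x} = sup_x {(y-b)*x - a*x^2}
FOC: (y - b) - 2a*x = 0 => x* = (y - b)/(2a)
x* = (2.1559 + 9)/(2*5) = 1.1156
f*(2.1559) = (y-b)^2/(4a) = (2.1559 + 9)^2/(4*5)
= 124.4541/20 = 6.2227


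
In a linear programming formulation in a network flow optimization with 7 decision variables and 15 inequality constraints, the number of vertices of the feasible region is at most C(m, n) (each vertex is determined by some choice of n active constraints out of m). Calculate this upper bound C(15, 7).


Each vertex corresponds to some choice of n active constraints out of m, so the number of vertices is at most C(m, n) = m! / (n!(m-n)!).
m = 15, n = 7
Numerator: 15 * 14 * 13 * 12 * 11 * 10 * 9
Denominator: 7! = 5040
C(15, 7) = 6435


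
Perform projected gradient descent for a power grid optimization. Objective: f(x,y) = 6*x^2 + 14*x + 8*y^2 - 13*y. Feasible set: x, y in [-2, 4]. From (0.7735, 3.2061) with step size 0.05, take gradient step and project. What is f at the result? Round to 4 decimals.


Step 1: Compute gradient at (0.7735, 3.2061).
grad_x = 2*6*0.7735 + 14 = 23.282
grad_y = 2*8*3.2061 - 13 = 38.2976
Step 2: Gradient step.
x_raw = 0.7735 - 0.05*23.282 = -0.3906
y_raw = 3.2061 - 0.05*38.2976 = 1.2912
Step 3: Project onto [-2, 4].
x_proj = clip(-0.3906) = -0.3906
y_proj = clip(1.2912) = 1.2912
Step 4: Evaluate f.
f(-0.3906, 1.2912) = -8.0009


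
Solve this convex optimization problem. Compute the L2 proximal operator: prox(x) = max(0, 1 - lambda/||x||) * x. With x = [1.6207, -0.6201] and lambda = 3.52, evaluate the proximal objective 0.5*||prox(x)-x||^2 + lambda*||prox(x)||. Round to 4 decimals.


Step 1: Compute ||x||.
||x|| = 1.7353
Step 2: Compute scaling factor.
scale = max(0, 1 - 3.52/1.7353) = 0.0
Step 3: prox(x) = [0.0, -0.0]
||prox(x)|| = 0.0
Step 4: Proximal objective.
0.5*||prox-x||^2 = 1.5056
lambda*||prox|| = 0.0
Total = 1.5056


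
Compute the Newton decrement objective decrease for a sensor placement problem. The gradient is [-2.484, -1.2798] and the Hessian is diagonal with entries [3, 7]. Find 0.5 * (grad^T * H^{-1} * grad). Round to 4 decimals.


Step 1: H is diagonal, so H^(-1) * g = [-0.828, -0.1828].
Step 2: g^T H^(-1) g = sum_i g_i^2 / H_ii
  = (-2.484)^2/3 + (-1.2798)^2/7
  = 2.0568 + 0.234 = 2.2907
Step 3: Objective decrease = 0.5 * g^T H^(-1) g = 1.1454


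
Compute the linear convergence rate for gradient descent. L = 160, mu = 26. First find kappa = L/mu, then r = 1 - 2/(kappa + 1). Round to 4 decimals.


Step 1: Compute the condition number.
kappa = L/mu = 160/26 = 6.1538
Step 2: Compute the convergence rate.
r = 1 - 2/(kappa + 1) = 1 - 2*mu/(L + mu) = (L - mu)/(L + mu) = 134/186 = 0.7204


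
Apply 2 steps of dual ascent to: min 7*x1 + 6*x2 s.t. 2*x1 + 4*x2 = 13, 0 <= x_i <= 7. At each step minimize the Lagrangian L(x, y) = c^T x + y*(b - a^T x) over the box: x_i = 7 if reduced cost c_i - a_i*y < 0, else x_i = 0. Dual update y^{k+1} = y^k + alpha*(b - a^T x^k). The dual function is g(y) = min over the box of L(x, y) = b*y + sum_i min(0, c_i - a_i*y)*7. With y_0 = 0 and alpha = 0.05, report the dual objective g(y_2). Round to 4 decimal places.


Dual ascent for LP: min 7*x1 + 6*x2, 2*x1 + 4*x2 = 13, 0 <= x_i <= 7
Step 1: y^k = 0.0, reduced costs: (7.0, 6.0)
  x^k = (0.0, 0.0), subgradient = b - a^T x = 13.0
  y^{k+1} = 0.0 + 0.05*13.0 = 0.65
Step 2: y^k = 0.65, reduced costs: (5.7, 3.4)
  x^k = (0.0, 0.0), subgradient = b - a^T x = 13.0
  y^{k+1} = 0.65 + 0.05*13.0 = 1.3
Dual objective at y_2 = 1.3: reduced costs (4.4, 0.8), box minimizer x = (0.0, 0.0)
g(y_2) = b*y + (c1 - a1*y)*x1 + (c2 - a2*y)*x2 = 13*1.3 + 4.4*0.0 + 0.8*0.0 = 16.9 + 0.0 + 0.0 = 16.9


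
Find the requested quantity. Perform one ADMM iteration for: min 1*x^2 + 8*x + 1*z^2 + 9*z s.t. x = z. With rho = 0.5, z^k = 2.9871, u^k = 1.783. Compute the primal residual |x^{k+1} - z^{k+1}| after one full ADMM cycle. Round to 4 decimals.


ADMM iteration with rho = 0.5, z^k = 2.9871, u^k = 1.783
Step 1: x-update.
Minimize 1*x^2 + 8*x + (0.5/2)*(x - 2.9871 + 1.783)^2
FOC: (2*1 + 0.5)*x = -8 + 0.5*(2.9871 - 1.783)
x^{k+1} = -2.9592
Step 2: z-update.
Minimize 1*z^2 + 9*z + (0.5/2)*(-2.9592 - z + 1.783)^2
FOC: (2*1 + 0.5)*z = -9 + 0.5*(-2.9592 + 1.783)
z^{k+1} = -3.8352
Step 3: u-update.
u^{k+1} = 1.783 - 2.9592 + 3.8352 = 2.6591
Step 4: Primal residual = |-2.9592 + 3.8352| = 0.8761


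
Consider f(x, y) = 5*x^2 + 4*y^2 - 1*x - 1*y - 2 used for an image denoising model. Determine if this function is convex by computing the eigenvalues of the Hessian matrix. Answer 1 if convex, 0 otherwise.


The Hessian of f(x,y) = 5*x^2 + 4*y^2 - 1*x - 1*y - 2 is:
H = [[10, 0], [0, 8]]
Trace = 10 + 8 = 18
Determinant = 10*8 - (0)^2 = 80
Discriminant = (18)^2 - 4*80 = 4.0
Eigenvalues: lambda_1 = 8.0, lambda_2 = 10.0
The function is convex.

1


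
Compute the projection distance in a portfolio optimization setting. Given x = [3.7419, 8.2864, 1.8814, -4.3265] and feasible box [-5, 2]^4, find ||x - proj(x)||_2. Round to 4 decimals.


Project each component onto [-5, 2].
clip(3.7419) = 2.0, clip(8.2864) = 2.0, clip(1.8814) = 1.8814, clip(-4.3265) = -4.3265
Projection = [2.0, 2.0, 1.8814, -4.3265]
Squared diffs: [3.0342, 39.5188, 0.0, 0.0]
Distance = sqrt(42.553) = 6.5233


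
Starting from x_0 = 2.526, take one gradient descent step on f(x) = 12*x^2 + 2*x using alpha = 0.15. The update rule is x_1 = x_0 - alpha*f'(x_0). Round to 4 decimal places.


We compute the gradient at x_0 and apply the update.
f'(x) = 24*x + 2
f'(2.526) = 24*2.526 + 2 = 62.624
x_1 = 2.526 - 0.15*62.624 = -6.8676


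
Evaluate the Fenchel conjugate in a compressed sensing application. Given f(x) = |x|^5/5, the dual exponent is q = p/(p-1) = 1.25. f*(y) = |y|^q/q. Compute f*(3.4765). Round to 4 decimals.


The conjugate exponent q satisfies 1/p + 1/q = 1.
p = 5, so q = 5/(5 - 1) = 1.25
|y|^q = 3.4765^1.25 = 4.7471
f*(3.4765) = 4.7471 / 1.25 = 3.7977


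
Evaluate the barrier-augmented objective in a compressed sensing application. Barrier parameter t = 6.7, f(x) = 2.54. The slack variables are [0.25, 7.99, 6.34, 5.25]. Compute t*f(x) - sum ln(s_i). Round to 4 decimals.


Step 1: Compute log-barrier.
ln values: [-1.3863, 2.0782, 1.8469, 1.6582]
phi = -(-1.3863 + 2.0782 + 1.8469 + 1.6582) = -4.197
Step 2: Compute augmented objective.
t*f(x) = 6.7*2.54 = 17.018
Total = 17.018 - 4.197 = 12.821


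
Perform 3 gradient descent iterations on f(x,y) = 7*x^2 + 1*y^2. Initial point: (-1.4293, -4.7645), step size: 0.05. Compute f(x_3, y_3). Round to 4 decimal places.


Gradient descent on f(x,y) = 7*x^2 + 1*y^2.
Starting point: (-1.4293, -4.7645), alpha = 0.05
Step 1: grad_x = 2*7*-1.4293 = -20.0102, grad_y = 2*1*-4.7645 = -9.529
  x_1 = -1.4293 - 0.05*-20.0102 = -0.4288
  y_1 = -4.7645 - 0.05*-9.529 = -4.2881
Step 2: grad_x = 2*7*-0.4288 = -6.0031, grad_y = 2*1*-4.2881 = -8.5761
  x_2 = -0.4288 - 0.05*-6.0031 = -0.1286
  y_2 = -4.2881 - 0.05*-8.5761 = -3.8592
Step 3: grad_x = 2*7*-0.1286 = -1.8009, grad_y = 2*1*-3.8592 = -7.7185
  x_3 = -0.1286 - 0.05*-1.8009 = -0.0386
  y_3 = -3.8592 - 0.05*-7.7185 = -3.4733
f(-0.0386, -3.4733) = 7*(-0.0386)^2 + 1*(-3.4733)^2 = 12.0744


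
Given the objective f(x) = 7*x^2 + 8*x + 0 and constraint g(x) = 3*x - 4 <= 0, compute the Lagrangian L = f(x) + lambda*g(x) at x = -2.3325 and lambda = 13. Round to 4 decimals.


Step 1: Evaluate f(x).
f(-2.3325) = 7*(-2.3325)^2 + 8*(-2.3325) + 0 = 19.4239
Step 2: Evaluate g(x).
g(-2.3325) = 3*-2.3325 - 4 = -10.9975
Step 3: Compute Lagrangian.
L = 19.4239 + 13*-10.9975 = -123.5436


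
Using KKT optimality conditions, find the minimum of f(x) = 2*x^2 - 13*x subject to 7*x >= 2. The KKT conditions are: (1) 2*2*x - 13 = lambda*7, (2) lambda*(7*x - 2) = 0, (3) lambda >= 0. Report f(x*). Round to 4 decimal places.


Step 1: Try lambda = 0 (constraint inactive).
Stationarity: 2*2*x - 13 = 0
x* = 13/(2*2) = 3.25
Check constraint: 7*3.25 = 22.75 >= 2 -- satisfied.
Step 2: Compute optimal value.
f(x*) = 2*3.25^2 - 13*3.25 = -21.125


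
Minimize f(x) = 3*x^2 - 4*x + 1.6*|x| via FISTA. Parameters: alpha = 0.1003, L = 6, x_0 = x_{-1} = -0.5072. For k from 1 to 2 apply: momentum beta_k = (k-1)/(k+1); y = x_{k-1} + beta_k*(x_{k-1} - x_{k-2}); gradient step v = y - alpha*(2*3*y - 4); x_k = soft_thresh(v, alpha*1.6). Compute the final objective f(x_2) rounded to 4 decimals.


FISTA on f(x) = 3*x^2 - 4*x + 1.6*|x|
L = 6, alpha = 0.1003
Iteration 1: beta = 0.0, y = -0.5072 + 0.0*(-0.5072 + 0.5072) = -0.5072
  grad(y) = -7.0432, v = y - alpha*grad = 0.1992
  prox(v) = soft_thresh(0.1992, 0.1605) = 0.0388
Iteration 2: beta = 0.3333, y = 0.0388 + 0.3333*(0.0388 + 0.5072) = 0.2207
  grad(y) = -2.6756, v = y - alpha*grad = 0.4891
  prox(v) = soft_thresh(0.4891, 0.1605) = 0.3286
f(x_2) = 3*0.3286^2 - 4*0.3286 + 1.6*|0.3286| = -0.4647


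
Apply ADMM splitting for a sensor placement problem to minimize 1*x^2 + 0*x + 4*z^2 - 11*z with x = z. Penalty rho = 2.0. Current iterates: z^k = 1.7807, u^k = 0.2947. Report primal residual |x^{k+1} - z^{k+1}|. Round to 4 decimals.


ADMM iteration with rho = 2.0, z^k = 1.7807, u^k = 0.2947
Step 1: x-update.
Minimize 1*x^2 + 0*x + (2.0/2)*(x - 1.7807 + 0.2947)^2
FOC: (2*1 + 2.0)*x = 0 + 2.0*(1.7807 - 0.2947)
x^{k+1} = 0.743
Step 2: z-update.
Minimize 4*z^2 - 11*z + (2.0/2)*(0.743 - z + 0.2947)^2
FOC: (2*4 + 2.0)*z = 11 + 2.0*(0.743 + 0.2947)
z^{k+1} = 1.3075
Step 3: u-update.
u^{k+1} = 0.2947 + 0.743 - 1.3075 = -0.2698
Step 4: Primal residual = |0.743 - 1.3075| = 0.5645


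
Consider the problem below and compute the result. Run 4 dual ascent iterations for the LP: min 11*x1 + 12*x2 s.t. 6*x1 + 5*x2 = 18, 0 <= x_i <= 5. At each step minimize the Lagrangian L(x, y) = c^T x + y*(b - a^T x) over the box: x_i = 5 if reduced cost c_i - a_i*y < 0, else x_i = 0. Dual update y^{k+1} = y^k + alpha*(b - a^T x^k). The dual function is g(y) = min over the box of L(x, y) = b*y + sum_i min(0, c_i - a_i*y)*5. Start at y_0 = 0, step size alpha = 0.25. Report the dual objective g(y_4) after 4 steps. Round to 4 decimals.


Dual ascent for LP: min 11*x1 + 12*x2, 6*x1 + 5*x2 = 18, 0 <= x_i <= 5
Step 1: y^k = 0.0, reduced costs: (11.0, 12.0)
  x^k = (0.0, 0.0), subgradient = b - a^T x = 18.0
  y^{k+1} = 0.0 + 0.25*18.0 = 4.5
Step 2: y^k = 4.5, reduced costs: (-16.0, -10.5)
  x^k = (5.0, 5.0), subgradient = b - a^T x = -37.0
  y^{k+1} = 4.5 + 0.25*-37.0 = -4.75
Step 3: y^k = -4.75, reduced costs: (39.5, 35.75)
  x^k = (0.0, 0.0), subgradient = b - a^T x = 18.0
  y^{k+1} = -4.75 + 0.25*18.0 = -0.25
Step 4: y^k = -0.25, reduced costs: (12.5, 13.25)
  x^k = (0.0, 0.0), subgradient = b - a^T x = 18.0
  y^{k+1} = -0.25 + 0.25*18.0 = 4.25
Dual objective at y_4 = 4.25: reduced costs (-14.5, -9.25), box minimizer x = (5.0, 5.0)
g(y_4) = b*y + (c1 - a1*y)*x1 + (c2 - a2*y)*x2 = 18*4.25 + (-14.5)*5.0 + (-9.25)*5.0 = 76.5 - 72.5 - 46.25 = -42.25


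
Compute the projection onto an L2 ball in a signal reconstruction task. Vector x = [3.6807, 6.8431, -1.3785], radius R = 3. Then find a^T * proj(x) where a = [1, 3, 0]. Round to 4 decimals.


Step 1: Compute ||x|| (intermediates to 6 decimals).
||x|| = sqrt(3.6807^2 + 6.8431^2 + (-1.3785)^2) = 7.891504
Step 2: Project.
Since ||x|| > R, scale = R/||x|| = 3/7.891504 = 0.380156, proj(x) = scale * x
proj(x) = [1.39924, 2.601446, -0.524045]
Step 3: Dot product.
a^T * proj(x) = 1*1.39924 + 3*2.601446 + 0*(-0.524045) = 9.2036


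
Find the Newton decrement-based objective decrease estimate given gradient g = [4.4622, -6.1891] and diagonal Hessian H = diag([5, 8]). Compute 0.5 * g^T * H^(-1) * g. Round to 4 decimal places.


Step 1: H is diagonal, so H^(-1) * g = [0.8924, -0.7736].
Step 2: g^T H^(-1) g = sum_i g_i^2 / H_ii
  = (4.4622)^2/5 + (-6.1891)^2/8
  = 3.9822 + 4.7881 = 8.7704
Step 3: Objective decrease = 0.5 * g^T H^(-1) g = 4.3852


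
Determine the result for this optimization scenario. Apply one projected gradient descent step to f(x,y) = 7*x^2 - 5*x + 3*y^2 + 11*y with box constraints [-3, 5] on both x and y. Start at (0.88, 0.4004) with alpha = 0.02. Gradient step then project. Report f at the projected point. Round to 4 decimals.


Step 1: Compute gradient at (0.88, 0.4004).
grad_x = 2*7*0.88 - 5 = 7.32
grad_y = 2*3*0.4004 + 11 = 13.4024
Step 2: Gradient step.
x_raw = 0.88 - 0.02*7.32 = 0.7336
y_raw = 0.4004 - 0.02*13.4024 = 0.1324
Step 3: Project onto [-3, 5].
x_proj = clip(0.7336) = 0.7336
y_proj = clip(0.1324) = 0.1324
Step 4: Evaluate f.
f(0.7336, 0.1324) = 1.6076


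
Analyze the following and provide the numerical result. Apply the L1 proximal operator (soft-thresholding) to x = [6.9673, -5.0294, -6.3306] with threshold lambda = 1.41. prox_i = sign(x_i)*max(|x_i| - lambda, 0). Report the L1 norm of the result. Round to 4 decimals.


Soft-thresholding with lambda = 1.41:
prox(6.9673) = sign(6.9673)*max(|6.9673| - 1.41, 0) = 5.5573
prox(-5.0294) = sign(-5.0294)*max(|-5.0294| - 1.41, 0) = -3.6194
prox(-6.3306) = sign(-6.3306)*max(|-6.3306| - 1.41, 0) = -4.9206
prox(x) = [5.5573, -3.6194, -4.9206]
||prox(x)||_1 = 5.5573 + 3.6194 + 4.9206 = 14.0973


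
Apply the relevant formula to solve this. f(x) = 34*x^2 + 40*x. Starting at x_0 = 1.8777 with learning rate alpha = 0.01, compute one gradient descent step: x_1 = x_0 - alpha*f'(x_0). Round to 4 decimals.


We compute the gradient at x_0 and apply the update.
f'(x) = 68*x + 40
f'(1.8777) = 68*1.8777 + 40 = 167.6836
x_1 = 1.8777 - 0.01*167.6836 = 0.2009


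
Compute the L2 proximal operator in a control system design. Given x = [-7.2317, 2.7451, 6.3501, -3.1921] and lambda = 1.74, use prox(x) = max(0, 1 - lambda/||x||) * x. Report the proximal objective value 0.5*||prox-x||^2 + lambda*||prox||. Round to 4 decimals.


Step 1: Compute ||x||.
||x|| = 10.5046
Step 2: Compute scaling factor.
scale = max(0, 1 - 1.74/10.5046) = 0.8344
Step 3: prox(x) = [-6.0338, 2.2904, 5.2983, -2.6634]
||prox(x)|| = 8.7646
Step 4: Proximal objective.
0.5*||prox-x||^2 = 1.5138
lambda*||prox|| = 15.2504
Total = 16.7642


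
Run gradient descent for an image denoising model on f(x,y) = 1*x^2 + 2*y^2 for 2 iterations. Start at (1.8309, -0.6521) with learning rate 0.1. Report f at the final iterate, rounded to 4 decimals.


Gradient descent on f(x,y) = 1*x^2 + 2*y^2.
Starting point: (1.8309, -0.6521), alpha = 0.1
Step 1: grad_x = 2*1*1.8309 = 3.6618, grad_y = 2*2*-0.6521 = -2.6084
  x_1 = 1.8309 - 0.1*3.6618 = 1.4647
  y_1 = -0.6521 - 0.1*-2.6084 = -0.3913
Step 2: grad_x = 2*1*1.4647 = 2.9294, grad_y = 2*2*-0.3913 = -1.565
  x_2 = 1.4647 - 0.1*2.9294 = 1.1718
  y_2 = -0.3913 - 0.1*-1.565 = -0.2348
f(1.1718, -0.2348) = 1*1.1718^2 + 2*(-0.2348)^2 = 1.4833


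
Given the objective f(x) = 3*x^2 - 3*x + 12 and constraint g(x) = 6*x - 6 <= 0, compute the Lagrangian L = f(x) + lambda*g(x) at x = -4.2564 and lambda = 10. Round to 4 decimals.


Step 1: Evaluate f(x).
f(-4.2564) = 3*(-4.2564)^2 - 3*(-4.2564) + 12 = 79.12
Step 2: Evaluate g(x).
g(-4.2564) = 6*-4.2564 - 6 = -31.5384
Step 3: Compute Lagrangian.
L = 79.12 + 10*-31.5384 = -236.264


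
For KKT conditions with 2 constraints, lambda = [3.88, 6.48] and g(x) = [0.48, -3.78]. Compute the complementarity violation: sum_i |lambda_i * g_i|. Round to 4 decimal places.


KKT complementary slackness check:
lambda_1 * g_1 = 3.88 * 0.48 = 1.8624
lambda_2 * g_2 = 6.48 * -3.78 = -24.4944
Total violation = 1.8624 + 24.4944 = 26.3568


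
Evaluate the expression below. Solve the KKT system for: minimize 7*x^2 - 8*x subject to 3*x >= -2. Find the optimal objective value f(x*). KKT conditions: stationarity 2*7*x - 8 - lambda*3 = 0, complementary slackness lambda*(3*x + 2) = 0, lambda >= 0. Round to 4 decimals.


Step 1: Try lambda = 0 (constraint inactive).
Stationarity: 2*7*x - 8 = 0
x* = 8/(2*7) = 4/7 = 0.5714 (rounded; the exact value 4/7 is used below)
Check constraint: 3*0.5714 = 1.7142 >= -2 -- satisfied.
Step 2: Compute optimal value.
f(x*) = 7*(4/7)^2 - 8*(4/7) = -2.2857


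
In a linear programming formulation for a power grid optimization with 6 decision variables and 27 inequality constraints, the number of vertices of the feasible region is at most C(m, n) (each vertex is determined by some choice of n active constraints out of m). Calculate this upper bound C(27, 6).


Each vertex corresponds to some choice of n active constraints out of m, so the number of vertices is at most C(m, n) = m! / (n!(m-n)!).
m = 27, n = 6
Numerator: 27 * 26 * 25 * 24 * 23 * 22
Denominator: 6! = 720
C(27, 6) = 296010


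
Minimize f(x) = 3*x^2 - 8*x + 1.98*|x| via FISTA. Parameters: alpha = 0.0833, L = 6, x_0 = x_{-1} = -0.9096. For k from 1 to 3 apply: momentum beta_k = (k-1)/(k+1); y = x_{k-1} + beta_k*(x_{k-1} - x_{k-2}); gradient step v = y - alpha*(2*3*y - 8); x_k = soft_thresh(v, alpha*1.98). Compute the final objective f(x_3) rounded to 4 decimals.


FISTA on f(x) = 3*x^2 - 8*x + 1.98*|x|
L = 6, alpha = 0.0833
Iteration 1: beta = 0.0, y = -0.9096 + 0.0*(-0.9096 + 0.9096) = -0.9096
  grad(y) = -13.4576, v = y - alpha*grad = 0.2114
  prox(v) = soft_thresh(0.2114, 0.1649) = 0.0465
Iteration 2: beta = 0.3333, y = 0.0465 + 0.3333*(0.0465 + 0.9096) = 0.3652
  grad(y) = -5.8089, v = y - alpha*grad = 0.8491
  prox(v) = soft_thresh(0.8491, 0.1649) = 0.6841
Iteration 3: beta = 0.5, y = 0.6841 + 0.5*(0.6841 - 0.0465) = 1.003
  grad(y) = -1.9823, v = y - alpha*grad = 1.1681
  prox(v) = soft_thresh(1.1681, 0.1649) = 1.0031
f(x_3) = 3*1.0031^2 - 8*1.0031 + 1.98*|1.0031| = -3.02


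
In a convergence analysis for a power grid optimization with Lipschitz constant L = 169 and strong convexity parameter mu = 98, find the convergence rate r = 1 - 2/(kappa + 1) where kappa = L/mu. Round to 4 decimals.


Step 1: Compute the condition number.
kappa = L/mu = 169/98 = 1.7245
Step 2: Compute the convergence rate.
r = 1 - 2/(kappa + 1) = 1 - 2*mu/(L + mu) = (L - mu)/(L + mu) = 71/267 = 0.2659


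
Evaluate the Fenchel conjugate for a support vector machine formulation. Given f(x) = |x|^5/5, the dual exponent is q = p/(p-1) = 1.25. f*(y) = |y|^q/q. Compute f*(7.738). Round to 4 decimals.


The conjugate exponent q satisfies 1/p + 1/q = 1.
p = 5, so q = 5/(5 - 1) = 1.25
|y|^q = 7.738^1.25 = 12.9058
f*(7.738) = 12.9058 / 1.25 = 10.3247


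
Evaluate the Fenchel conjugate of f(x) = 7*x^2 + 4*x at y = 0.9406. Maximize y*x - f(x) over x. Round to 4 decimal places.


f*(y) = sup_x {y*x - a*x^2 - b*x} = sup_x {(y-b)*x - a*x^2}
FOC: (y - b) - 2a*x = 0 => x* = (y - b)/(2a)
x* = (0.9406 - 4)/(2*7) = -0.2185
f*(0.9406) = (y-b)^2/(4a) = (0.9406 - 4)^2/(4*7)
= 9.3599/28 = 0.3343


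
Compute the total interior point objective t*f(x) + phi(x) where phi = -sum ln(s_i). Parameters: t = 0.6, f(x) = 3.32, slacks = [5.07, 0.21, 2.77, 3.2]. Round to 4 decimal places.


Step 1: Compute log-barrier.
ln values: [1.6233, -1.5606, 1.0188, 1.1632]
phi = -(1.6233 - 1.5606 + 1.0188 + 1.1632) = -2.2447
Step 2: Compute augmented objective.
t*f(x) = 0.6*3.32 = 1.992
Total = 1.992 - 2.2447 = -0.2527


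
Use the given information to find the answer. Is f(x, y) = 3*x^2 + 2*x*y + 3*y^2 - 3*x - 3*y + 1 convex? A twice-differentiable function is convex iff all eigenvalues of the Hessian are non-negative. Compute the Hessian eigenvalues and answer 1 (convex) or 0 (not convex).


The Hessian of f(x,y) = 3*x^2 + 2*x*y + 3*y^2 - 3*x - 3*y + 1 is:
H = [[6, 2], [2, 6]]
Trace = 6 + 6 = 12
Determinant = 6*6 - (2)^2 = 32
Discriminant = (12)^2 - 4*32 = 16.0
Eigenvalues: lambda_1 = 4.0, lambda_2 = 8.0
The function is convex.

1


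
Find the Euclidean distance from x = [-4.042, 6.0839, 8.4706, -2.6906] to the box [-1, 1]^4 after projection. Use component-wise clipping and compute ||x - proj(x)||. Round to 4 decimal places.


Project each component onto [-1, 1].
clip(-4.042) = -1.0, clip(6.0839) = 1.0, clip(8.4706) = 1.0, clip(-2.6906) = -1.0
Projection = [-1.0, 1.0, 1.0, -1.0]
Squared diffs: [9.2538, 25.846, 55.8099, 2.8581]
Distance = sqrt(93.7678) = 9.6834


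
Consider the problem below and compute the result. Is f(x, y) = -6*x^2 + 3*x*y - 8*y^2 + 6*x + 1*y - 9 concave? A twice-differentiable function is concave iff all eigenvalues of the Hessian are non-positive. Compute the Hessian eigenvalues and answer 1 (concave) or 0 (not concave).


The Hessian of f(x,y) = -6*x^2 + 3*x*y - 8*y^2 + 6*x + 1*y - 9 is:
H = [[-12, 3], [3, -16]]
Trace = -12 - 16 = -28
Determinant = -12*-16 - (3)^2 = 183
Discriminant = (-28)^2 - 4*183 = 52.0
Eigenvalues: lambda_1 = -17.6056, lambda_2 = -10.3944
The function is concave.

1


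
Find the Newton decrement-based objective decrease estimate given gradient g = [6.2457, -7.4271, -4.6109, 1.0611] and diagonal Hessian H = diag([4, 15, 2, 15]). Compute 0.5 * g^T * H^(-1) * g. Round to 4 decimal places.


Step 1: H is diagonal, so H^(-1) * g = [1.5614, -0.4951, -2.3055, 0.0707].
Step 2: g^T H^(-1) g = sum_i g_i^2 / H_ii
  = (6.2457)^2/4 + (-7.4271)^2/15 + (-4.6109)^2/2 + (1.0611)^2/15
  = 9.7522 + 3.6775 + 10.6302 + 0.0751 = 24.1349
Step 3: Objective decrease = 0.5 * g^T H^(-1) g = 12.0675


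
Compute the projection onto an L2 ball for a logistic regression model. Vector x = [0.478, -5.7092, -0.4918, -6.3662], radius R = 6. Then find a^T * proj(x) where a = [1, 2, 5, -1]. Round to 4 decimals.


Step 1: Compute ||x|| (intermediates to 6 decimals).
||x|| = sqrt(0.478^2 + (-5.7092)^2 + (-0.4918)^2 + (-6.3662)^2) = 8.578684
Step 2: Project.
Since ||x|| > R, scale = R/||x|| = 6/8.578684 = 0.699408, proj(x) = scale * x
proj(x) = [0.334317, -3.99306, -0.343969, -4.452571]
Step 3: Dot product.
a^T * proj(x) = 1*0.334317 + 2*(-3.99306) + 5*(-0.343969) - 1*(-4.452571) = -4.9191


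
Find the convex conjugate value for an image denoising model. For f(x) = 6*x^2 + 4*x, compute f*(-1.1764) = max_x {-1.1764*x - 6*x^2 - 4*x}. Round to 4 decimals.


f*(y) = sup_x {y*x - a*x^2 - b*x} = sup_x {(y-b)*x - a*x^2}
FOC: (y - b) - 2a*x = 0 => x* = (y - b)/(2a)
x* = (-1.1764 - 4)/(2*6) = -0.4314
f*(-1.1764) = (y-b)^2/(4a) = (-1.1764 - 4)^2/(4*6)
= 26.7951/24 = 1.1165


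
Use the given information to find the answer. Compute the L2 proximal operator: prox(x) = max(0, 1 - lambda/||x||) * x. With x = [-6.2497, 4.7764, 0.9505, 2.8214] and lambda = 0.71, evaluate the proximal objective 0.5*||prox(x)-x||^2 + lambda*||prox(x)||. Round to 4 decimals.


Step 1: Compute ||x||.
||x|| = 8.4105
Step 2: Compute scaling factor.
scale = max(0, 1 - 0.71/8.4105) = 0.9156
Step 3: prox(x) = [-5.7221, 4.3732, 0.8703, 2.5832]
||prox(x)|| = 7.7005
Step 4: Proximal objective.
0.5*||prox-x||^2 = 0.2521
lambda*||prox|| = 5.4674
Total = 5.7194


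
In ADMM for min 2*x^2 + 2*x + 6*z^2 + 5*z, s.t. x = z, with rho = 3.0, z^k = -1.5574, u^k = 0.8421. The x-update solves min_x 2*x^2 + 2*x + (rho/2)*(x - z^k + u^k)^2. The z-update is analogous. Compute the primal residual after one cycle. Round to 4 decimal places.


ADMM iteration with rho = 3.0, z^k = -1.5574, u^k = 0.8421
Step 1: x-update.
Minimize 2*x^2 + 2*x + (3.0/2)*(x + 1.5574 + 0.8421)^2
FOC: (2*2 + 3.0)*x = -2 + 3.0*(-1.5574 - 0.8421)
x^{k+1} = -1.3141
Step 2: z-update.
Minimize 6*z^2 + 5*z + (3.0/2)*(-1.3141 - z + 0.8421)^2
FOC: (2*6 + 3.0)*z = -5 + 3.0*(-1.3141 + 0.8421)
z^{k+1} = -0.4277
Step 3: u-update.
u^{k+1} = 0.8421 - 1.3141 + 0.4277 = -0.0442
Step 4: Primal residual = |-1.3141 + 0.4277| = 0.8863
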